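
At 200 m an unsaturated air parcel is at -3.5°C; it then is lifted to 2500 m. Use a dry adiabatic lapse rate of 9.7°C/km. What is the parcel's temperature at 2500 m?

-25.81°C

200 → 2500 m (dry adiabatic, 9.7°C/km): ΔT = -9.7 × 2.3 = -22.31°C → T = -25.81°C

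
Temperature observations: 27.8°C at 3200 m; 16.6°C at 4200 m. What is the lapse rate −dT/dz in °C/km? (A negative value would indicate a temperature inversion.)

11.2°C/km

Γ = −ΔT/Δz = (27.8 − 16.6) / (4200 − 3200) m
  = 11.2°C / 1 km = 11.2°C/km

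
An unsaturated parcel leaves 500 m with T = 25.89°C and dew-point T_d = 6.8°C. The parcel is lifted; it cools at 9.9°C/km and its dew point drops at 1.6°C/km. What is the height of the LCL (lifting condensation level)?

2800 m

T and T_d converge at 9.9 − 1.6 = 8.3°C per km
Height above start = (25.89 − 6.8) / 8.3 = 2.3 km
LCL altitude = 500 m + 2300 m = 2800 m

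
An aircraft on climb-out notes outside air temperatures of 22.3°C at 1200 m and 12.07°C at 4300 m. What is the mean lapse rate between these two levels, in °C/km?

Γ = −ΔT/Δz = (22.3 − 12.07) / (4300 − 1200) m
  = 10.23°C / 3.1 km = 3.3°C/km

3.3°C/km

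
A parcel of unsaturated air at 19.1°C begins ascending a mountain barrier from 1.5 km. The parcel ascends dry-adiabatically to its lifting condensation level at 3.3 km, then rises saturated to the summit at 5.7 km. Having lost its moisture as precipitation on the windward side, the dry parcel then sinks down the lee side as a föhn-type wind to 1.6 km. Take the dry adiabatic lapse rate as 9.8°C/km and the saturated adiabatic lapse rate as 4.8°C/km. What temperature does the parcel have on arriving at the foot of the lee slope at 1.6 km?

1500 → 3300 m (dry, 9.8°C/km): ΔT = -9.8 × 1.8 = -17.64°C → T = 1.46°C
3300 → 5700 m (saturated, 4.8°C/km): ΔT = -4.8 × 2.4 = -11.52°C → T = -10.06°C
5700 → 1600 m (dry descent, 9.8°C/km): ΔT = +9.8 × 4.1 = +40.18°C → T = 30.12°C

30.12°C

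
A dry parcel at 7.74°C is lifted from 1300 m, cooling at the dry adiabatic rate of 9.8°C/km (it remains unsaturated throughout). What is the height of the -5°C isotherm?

Height above start = (7.74 − (-5)) / 9.8 = 1.3 km
Altitude = 1300 m + 1300 m = 2600 m

2600 m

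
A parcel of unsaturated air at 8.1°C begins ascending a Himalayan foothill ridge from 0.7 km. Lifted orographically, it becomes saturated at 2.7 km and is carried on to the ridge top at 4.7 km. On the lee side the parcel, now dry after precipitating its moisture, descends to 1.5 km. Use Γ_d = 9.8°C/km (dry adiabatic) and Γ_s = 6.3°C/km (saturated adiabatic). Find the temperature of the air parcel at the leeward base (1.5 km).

From 700 m to 2700 m (dry): cools by 9.8 × 2 = 19.6°C, giving -11.5°C.
From 2700 m to 4700 m (saturated): cools by 6.3 × 2 = 12.6°C, giving -24.1°C.
From 4700 m to 1500 m (dry descent): warms by 9.8 × 3.2 = 31.36°C, giving 7.26°C.

7.26°C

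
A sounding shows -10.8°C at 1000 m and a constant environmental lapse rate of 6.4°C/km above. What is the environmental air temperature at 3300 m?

1000 → 3300 m (environmental, 6.4°C/km): ΔT = -6.4 × 2.3 = -14.72°C → T = -25.52°C

-25.52°C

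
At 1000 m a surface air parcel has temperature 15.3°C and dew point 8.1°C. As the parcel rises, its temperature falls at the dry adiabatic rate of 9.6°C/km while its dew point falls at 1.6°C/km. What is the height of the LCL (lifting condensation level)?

1900 m

T and T_d converge at 9.6 − 1.6 = 8°C per km
Height above start = (15.3 − 8.1) / 8 = 0.9 km
LCL altitude = 1000 m + 900 m = 1900 m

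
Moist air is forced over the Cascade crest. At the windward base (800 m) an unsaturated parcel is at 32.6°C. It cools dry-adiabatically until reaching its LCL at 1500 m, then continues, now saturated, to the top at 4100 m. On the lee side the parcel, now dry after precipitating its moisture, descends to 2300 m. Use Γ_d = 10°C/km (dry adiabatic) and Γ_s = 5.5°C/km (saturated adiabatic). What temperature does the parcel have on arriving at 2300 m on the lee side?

From 800 m to 1500 m (dry): cools by 10 × 0.7 = 7°C, giving 25.6°C.
From 1500 m to 4100 m (saturated): cools by 5.5 × 2.6 = 14.3°C, giving 11.3°C.
From 4100 m to 2300 m (dry descent): warms by 10 × 1.8 = 18°C, giving 29.3°C.

29.3°C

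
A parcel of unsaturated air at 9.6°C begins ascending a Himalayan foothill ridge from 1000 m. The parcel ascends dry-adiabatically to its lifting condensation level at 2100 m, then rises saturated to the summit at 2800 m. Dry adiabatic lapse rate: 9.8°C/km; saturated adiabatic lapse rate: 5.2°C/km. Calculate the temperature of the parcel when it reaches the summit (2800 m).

-4.82°C

Dry to 2100 m: -9.8 × 1.1 km = -10.78°C, so T = -1.18°C.
Saturated to 2800 m: -5.2 × 0.7 km = -3.64°C, so T = -4.82°C.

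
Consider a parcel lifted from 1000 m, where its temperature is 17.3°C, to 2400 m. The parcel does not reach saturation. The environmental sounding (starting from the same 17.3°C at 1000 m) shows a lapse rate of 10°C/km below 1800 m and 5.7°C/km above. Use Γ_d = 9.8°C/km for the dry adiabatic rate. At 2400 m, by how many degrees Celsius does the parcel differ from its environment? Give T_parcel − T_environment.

Parcel:
  1000–2400 m, dry: Δz = 1.4 km ⇒ ΔT = -13.72°C; T = 3.58°C
Environment:
  1000–1800 m, environment, lower layer: Δz = 0.8 km ⇒ ΔT = -8°C; T = 9.3°C
  1800–2400 m, environment, upper layer: Δz = 0.6 km ⇒ ΔT = -3.42°C; T = 5.88°C
T_parcel − T_env = 3.58 − 5.88 = -2.3°C

-2.3°C (parcel cooler than environment)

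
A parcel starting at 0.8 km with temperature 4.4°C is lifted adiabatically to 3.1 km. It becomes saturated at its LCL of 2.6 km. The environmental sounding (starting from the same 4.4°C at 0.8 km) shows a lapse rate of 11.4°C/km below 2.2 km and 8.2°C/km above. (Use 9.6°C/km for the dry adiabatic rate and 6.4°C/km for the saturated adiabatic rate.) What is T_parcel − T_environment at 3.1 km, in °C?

Parcel:
  Dry to 2600 m: -9.6 × 1.8 km = -17.28°C, so T = -12.88°C.
  Saturated to 3100 m: -6.4 × 0.5 km = -3.2°C, so T = -16.08°C.
Environment:
  Environment, lower layer to 2200 m: -11.4 × 1.4 km = -15.96°C, so T = -11.56°C.
  Environment, upper layer to 3100 m: -8.2 × 0.9 km = -7.38°C, so T = -18.94°C.
T_parcel − T_env = -16.08 − (-18.94) = +2.86°C

+2.86°C (parcel warmer than environment)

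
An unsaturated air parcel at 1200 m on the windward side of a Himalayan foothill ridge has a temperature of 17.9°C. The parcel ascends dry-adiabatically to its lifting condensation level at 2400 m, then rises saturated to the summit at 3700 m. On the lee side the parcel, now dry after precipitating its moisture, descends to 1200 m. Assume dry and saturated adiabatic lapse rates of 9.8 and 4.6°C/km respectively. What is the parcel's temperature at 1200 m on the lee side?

24.66°C

1200–2400 m, dry: Δz = 1.2 km ⇒ ΔT = -11.76°C; T = 6.14°C
2400–3700 m, saturated: Δz = 1.3 km ⇒ ΔT = -5.98°C; T = 0.16°C
3700–1200 m, dry descent: Δz = 2.5 km ⇒ ΔT = +24.5°C; T = 24.66°C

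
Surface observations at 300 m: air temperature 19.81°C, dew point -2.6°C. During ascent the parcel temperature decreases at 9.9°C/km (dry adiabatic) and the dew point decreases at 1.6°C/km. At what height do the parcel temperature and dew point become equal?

T and T_d converge at 9.9 − 1.6 = 8.3°C per km
Height above start = (19.81 − (-2.6)) / 8.3 = 2.7 km
LCL altitude = 300 m + 2700 m = 3000 m

3000 m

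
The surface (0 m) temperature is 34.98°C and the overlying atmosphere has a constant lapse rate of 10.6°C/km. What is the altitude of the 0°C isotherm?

Height above start = (34.98 − 0) / 10.6 = 3.3 km
Altitude = 0 m + 3300 m = 3300 m

3300 m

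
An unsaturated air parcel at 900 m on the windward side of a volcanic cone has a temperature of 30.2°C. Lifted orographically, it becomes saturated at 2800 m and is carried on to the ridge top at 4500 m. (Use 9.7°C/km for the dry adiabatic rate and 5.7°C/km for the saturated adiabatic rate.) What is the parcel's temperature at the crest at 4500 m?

900–2800 m, dry: Δz = 1.9 km ⇒ ΔT = -18.43°C; T = 11.77°C
2800–4500 m, saturated: Δz = 1.7 km ⇒ ΔT = -9.69°C; T = 2.08°C

2.08°C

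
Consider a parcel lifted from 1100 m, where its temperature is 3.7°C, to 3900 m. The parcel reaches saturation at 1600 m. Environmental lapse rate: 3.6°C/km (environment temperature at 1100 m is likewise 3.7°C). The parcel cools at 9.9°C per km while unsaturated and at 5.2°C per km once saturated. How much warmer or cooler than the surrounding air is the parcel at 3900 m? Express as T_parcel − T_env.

Parcel:
  1100 → 1600 m (dry, 9.9°C/km): ΔT = -9.9 × 0.5 = -4.95°C → T = -1.25°C
  1600 → 3900 m (saturated, 5.2°C/km): ΔT = -5.2 × 2.3 = -11.96°C → T = -13.21°C
Environment:
  1100 → 3900 m (environment, 3.6°C/km): ΔT = -3.6 × 2.8 = -10.08°C → T = -6.38°C
T_parcel − T_env = -13.21 − (-6.38) = -6.83°C

-6.83°C (parcel cooler than environment)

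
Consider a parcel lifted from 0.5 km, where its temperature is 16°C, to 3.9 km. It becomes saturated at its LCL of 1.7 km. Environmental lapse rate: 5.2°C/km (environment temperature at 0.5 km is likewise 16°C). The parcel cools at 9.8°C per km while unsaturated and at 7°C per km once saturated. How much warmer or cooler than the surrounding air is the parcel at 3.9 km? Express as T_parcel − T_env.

Parcel:
  500–1700 m, dry: Δz = 1.2 km ⇒ ΔT = -11.76°C; T = 4.24°C
  1700–3900 m, saturated: Δz = 2.2 km ⇒ ΔT = -15.4°C; T = -11.16°C
Environment:
  500–3900 m, environment: Δz = 3.4 km ⇒ ΔT = -17.68°C; T = -1.68°C
T_parcel − T_env = -11.16 − (-1.68) = -9.48°C

-9.48°C (parcel cooler than environment)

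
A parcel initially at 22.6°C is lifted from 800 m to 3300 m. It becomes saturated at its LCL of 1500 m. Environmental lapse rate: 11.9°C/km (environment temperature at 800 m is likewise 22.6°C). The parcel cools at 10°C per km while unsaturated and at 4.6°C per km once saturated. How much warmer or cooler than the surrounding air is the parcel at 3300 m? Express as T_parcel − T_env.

+14.47°C (parcel warmer than environment)

Parcel:
  800–1500 m, dry: Δz = 0.7 km ⇒ ΔT = -7°C; T = 15.6°C
  1500–3300 m, saturated: Δz = 1.8 km ⇒ ΔT = -8.28°C; T = 7.32°C
Environment:
  800–3300 m, environment: Δz = 2.5 km ⇒ ΔT = -29.75°C; T = -7.15°C
T_parcel − T_env = 7.32 − (-7.15) = +14.47°C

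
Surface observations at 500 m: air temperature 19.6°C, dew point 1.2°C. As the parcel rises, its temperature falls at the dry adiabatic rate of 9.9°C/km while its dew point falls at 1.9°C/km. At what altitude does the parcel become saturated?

T and T_d converge at 9.9 − 1.9 = 8°C per km
Height above start = (19.6 − 1.2) / 8 = 2.3 km
LCL altitude = 500 m + 2300 m = 2800 m

2800 m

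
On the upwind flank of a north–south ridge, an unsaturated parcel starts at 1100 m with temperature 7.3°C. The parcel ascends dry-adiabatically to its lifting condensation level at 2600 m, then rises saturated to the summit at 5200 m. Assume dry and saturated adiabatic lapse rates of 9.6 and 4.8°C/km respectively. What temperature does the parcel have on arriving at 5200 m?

-19.58°C

1100 → 2600 m (dry, 9.6°C/km): ΔT = -9.6 × 1.5 = -14.4°C → T = -7.1°C
2600 → 5200 m (saturated, 4.8°C/km): ΔT = -4.8 × 2.6 = -12.48°C → T = -19.58°C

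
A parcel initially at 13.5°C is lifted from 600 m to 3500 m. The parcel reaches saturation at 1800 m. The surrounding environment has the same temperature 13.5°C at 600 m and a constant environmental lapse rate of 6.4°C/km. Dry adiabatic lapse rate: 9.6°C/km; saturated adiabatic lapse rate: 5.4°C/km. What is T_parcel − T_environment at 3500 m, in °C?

-2.14°C (parcel cooler than environment)

Parcel:
  Dry to 1800 m: -9.6 × 1.2 km = -11.52°C, so T = 1.98°C.
  Saturated to 3500 m: -5.4 × 1.7 km = -9.18°C, so T = -7.2°C.
Environment:
  Environment to 3500 m: -6.4 × 2.9 km = -18.56°C, so T = -5.06°C.
T_parcel − T_env = -7.2 − (-5.06) = -2.14°C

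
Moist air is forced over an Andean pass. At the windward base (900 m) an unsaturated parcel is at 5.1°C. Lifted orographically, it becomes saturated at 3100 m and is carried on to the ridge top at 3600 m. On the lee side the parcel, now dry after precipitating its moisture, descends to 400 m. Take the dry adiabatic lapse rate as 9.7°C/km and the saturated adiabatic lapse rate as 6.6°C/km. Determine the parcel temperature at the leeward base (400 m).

900 → 3100 m (dry, 9.7°C/km): ΔT = -9.7 × 2.2 = -21.34°C → T = -16.24°C
3100 → 3600 m (saturated, 6.6°C/km): ΔT = -6.6 × 0.5 = -3.3°C → T = -19.54°C
3600 → 400 m (dry descent, 9.7°C/km): ΔT = +9.7 × 3.2 = +31.04°C → T = 11.5°C

11.5°C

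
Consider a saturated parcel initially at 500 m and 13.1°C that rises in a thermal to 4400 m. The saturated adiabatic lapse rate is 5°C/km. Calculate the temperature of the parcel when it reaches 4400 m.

500 → 4400 m (saturated adiabatic, 5°C/km): ΔT = -5 × 3.9 = -19.5°C → T = -6.4°C

-6.4°C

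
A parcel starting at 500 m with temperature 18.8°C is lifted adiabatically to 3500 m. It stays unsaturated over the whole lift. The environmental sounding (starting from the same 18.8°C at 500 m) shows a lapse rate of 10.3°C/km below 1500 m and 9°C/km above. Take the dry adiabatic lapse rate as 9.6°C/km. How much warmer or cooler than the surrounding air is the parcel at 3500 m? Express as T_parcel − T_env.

Parcel:
  500 → 3500 m (dry, 9.6°C/km): ΔT = -9.6 × 3 = -28.8°C → T = -10°C
Environment:
  500 → 1500 m (environment, lower layer, 10.3°C/km): ΔT = -10.3 × 1 = -10.3°C → T = 8.5°C
  1500 → 3500 m (environment, upper layer, 9°C/km): ΔT = -9 × 2 = -18°C → T = -9.5°C
T_parcel − T_env = -10 − (-9.5) = -0.5°C

-0.5°C (parcel cooler than environment)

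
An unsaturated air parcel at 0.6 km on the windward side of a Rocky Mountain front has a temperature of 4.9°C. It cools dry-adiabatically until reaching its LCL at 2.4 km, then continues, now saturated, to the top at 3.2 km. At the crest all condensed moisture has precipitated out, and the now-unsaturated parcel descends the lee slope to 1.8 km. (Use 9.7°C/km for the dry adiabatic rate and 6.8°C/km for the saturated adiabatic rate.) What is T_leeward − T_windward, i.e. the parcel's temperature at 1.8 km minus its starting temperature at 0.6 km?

-9.32°C

600 → 2400 m (dry, 9.7°C/km): ΔT = -9.7 × 1.8 = -17.46°C → T = -12.56°C
2400 → 3200 m (saturated, 6.8°C/km): ΔT = -6.8 × 0.8 = -5.44°C → T = -18°C
3200 → 1800 m (dry descent, 9.7°C/km): ΔT = +9.7 × 1.4 = +13.58°C → T = -4.42°C
Net change vs windward start: -4.42 − 4.9 = -9.32°C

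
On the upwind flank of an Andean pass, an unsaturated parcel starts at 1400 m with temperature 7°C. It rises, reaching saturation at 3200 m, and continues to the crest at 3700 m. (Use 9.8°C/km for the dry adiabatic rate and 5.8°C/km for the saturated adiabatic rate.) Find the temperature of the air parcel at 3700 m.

-13.54°C

Dry to 3200 m: -9.8 × 1.8 km = -17.64°C, so T = -10.64°C.
Saturated to 3700 m: -5.8 × 0.5 km = -2.9°C, so T = -13.54°C.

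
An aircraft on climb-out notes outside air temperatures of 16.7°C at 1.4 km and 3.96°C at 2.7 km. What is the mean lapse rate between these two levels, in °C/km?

Γ = −ΔT/Δz = (16.7 − 3.96) / (2700 − 1400) m
  = 12.74°C / 1.3 km = 9.8°C/km

9.8°C/km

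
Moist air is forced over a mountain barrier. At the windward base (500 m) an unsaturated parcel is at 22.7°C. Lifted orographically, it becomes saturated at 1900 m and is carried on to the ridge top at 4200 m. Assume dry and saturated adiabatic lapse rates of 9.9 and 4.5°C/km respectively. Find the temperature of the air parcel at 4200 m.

Dry to 1900 m: -9.9 × 1.4 km = -13.86°C, so T = 8.84°C.
Saturated to 4200 m: -4.5 × 2.3 km = -10.35°C, so T = -1.51°C.

-1.51°C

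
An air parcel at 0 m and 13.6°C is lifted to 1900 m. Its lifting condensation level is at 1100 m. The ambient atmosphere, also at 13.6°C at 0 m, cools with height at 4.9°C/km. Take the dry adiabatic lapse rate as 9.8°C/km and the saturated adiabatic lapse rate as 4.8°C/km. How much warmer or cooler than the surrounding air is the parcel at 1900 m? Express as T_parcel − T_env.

Parcel:
  Dry to 1100 m: -9.8 × 1.1 km = -10.78°C, so T = 2.82°C.
  Saturated to 1900 m: -4.8 × 0.8 km = -3.84°C, so T = -1.02°C.
Environment:
  Environment to 1900 m: -4.9 × 1.9 km = -9.31°C, so T = 4.29°C.
T_parcel − T_env = -1.02 − 4.29 = -5.31°C

-5.31°C (parcel cooler than environment)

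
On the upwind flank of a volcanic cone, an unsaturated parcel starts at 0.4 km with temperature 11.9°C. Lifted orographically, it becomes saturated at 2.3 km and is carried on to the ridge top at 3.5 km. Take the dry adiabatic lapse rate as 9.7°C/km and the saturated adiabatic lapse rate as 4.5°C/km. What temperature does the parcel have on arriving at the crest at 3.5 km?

400–2300 m, dry: Δz = 1.9 km ⇒ ΔT = -18.43°C; T = -6.53°C
2300–3500 m, saturated: Δz = 1.2 km ⇒ ΔT = -5.4°C; T = -11.93°C

-11.93°C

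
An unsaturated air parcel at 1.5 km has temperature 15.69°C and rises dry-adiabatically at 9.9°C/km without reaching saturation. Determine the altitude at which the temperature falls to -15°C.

4.6 km

Height above start = (15.69 − (-15)) / 9.9 = 3.1 km
Altitude = 1500 m + 3100 m = 4600 m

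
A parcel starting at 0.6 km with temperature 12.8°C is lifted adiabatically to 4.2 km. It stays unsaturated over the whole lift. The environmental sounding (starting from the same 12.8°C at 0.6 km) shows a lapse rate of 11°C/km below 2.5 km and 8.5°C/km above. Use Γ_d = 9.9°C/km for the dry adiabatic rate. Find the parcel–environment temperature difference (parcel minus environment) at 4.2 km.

Parcel:
  600–4200 m, dry: Δz = 3.6 km ⇒ ΔT = -35.64°C; T = -22.84°C
Environment:
  600–2500 m, environment, lower layer: Δz = 1.9 km ⇒ ΔT = -20.9°C; T = -8.1°C
  2500–4200 m, environment, upper layer: Δz = 1.7 km ⇒ ΔT = -14.45°C; T = -22.55°C
T_parcel − T_env = -22.84 − (-22.55) = -0.29°C

-0.29°C (parcel cooler than environment)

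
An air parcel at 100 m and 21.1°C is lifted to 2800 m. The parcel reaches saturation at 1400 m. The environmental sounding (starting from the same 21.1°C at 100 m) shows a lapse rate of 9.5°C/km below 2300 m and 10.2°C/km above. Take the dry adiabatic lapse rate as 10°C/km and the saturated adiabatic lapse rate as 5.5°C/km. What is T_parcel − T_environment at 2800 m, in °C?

+5.3°C (parcel warmer than environment)

Parcel:
  Dry to 1400 m: -10 × 1.3 km = -13°C, so T = 8.1°C.
  Saturated to 2800 m: -5.5 × 1.4 km = -7.7°C, so T = 0.4°C.
Environment:
  Environment, lower layer to 2300 m: -9.5 × 2.2 km = -20.9°C, so T = 0.2°C.
  Environment, upper layer to 2800 m: -10.2 × 0.5 km = -5.1°C, so T = -4.9°C.
T_parcel − T_env = 0.4 − (-4.9) = +5.3°C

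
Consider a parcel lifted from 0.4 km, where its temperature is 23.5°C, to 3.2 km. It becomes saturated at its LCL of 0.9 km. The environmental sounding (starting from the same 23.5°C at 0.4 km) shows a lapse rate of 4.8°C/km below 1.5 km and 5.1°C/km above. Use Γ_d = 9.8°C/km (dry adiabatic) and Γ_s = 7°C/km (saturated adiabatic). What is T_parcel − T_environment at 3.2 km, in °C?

Parcel:
  Dry to 900 m: -9.8 × 0.5 km = -4.9°C, so T = 18.6°C.
  Saturated to 3200 m: -7 × 2.3 km = -16.1°C, so T = 2.5°C.
Environment:
  Environment, lower layer to 1500 m: -4.8 × 1.1 km = -5.28°C, so T = 18.22°C.
  Environment, upper layer to 3200 m: -5.1 × 1.7 km = -8.67°C, so T = 9.55°C.
T_parcel − T_env = 2.5 − 9.55 = -7.05°C

-7.05°C (parcel cooler than environment)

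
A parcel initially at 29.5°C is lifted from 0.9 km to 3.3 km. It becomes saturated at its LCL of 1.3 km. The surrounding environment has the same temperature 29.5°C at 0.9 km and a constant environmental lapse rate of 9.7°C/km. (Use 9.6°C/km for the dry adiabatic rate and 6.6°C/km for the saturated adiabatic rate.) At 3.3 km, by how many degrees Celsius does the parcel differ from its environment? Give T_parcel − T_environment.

+6.24°C (parcel warmer than environment)

Parcel:
  Dry to 1300 m: -9.6 × 0.4 km = -3.84°C, so T = 25.66°C.
  Saturated to 3300 m: -6.6 × 2 km = -13.2°C, so T = 12.46°C.
Environment:
  Environment to 3300 m: -9.7 × 2.4 km = -23.28°C, so T = 6.22°C.
T_parcel − T_env = 12.46 − 6.22 = +6.24°C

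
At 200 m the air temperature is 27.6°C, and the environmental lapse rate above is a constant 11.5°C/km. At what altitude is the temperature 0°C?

Height above start = (27.6 − 0) / 11.5 = 2.4 km
Altitude = 200 m + 2400 m = 2600 m

2600 m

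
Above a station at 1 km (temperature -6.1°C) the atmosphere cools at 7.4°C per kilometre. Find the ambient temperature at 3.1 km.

1000–3100 m, environmental: Δz = 2.1 km ⇒ ΔT = -15.54°C; T = -21.64°C

-21.64°C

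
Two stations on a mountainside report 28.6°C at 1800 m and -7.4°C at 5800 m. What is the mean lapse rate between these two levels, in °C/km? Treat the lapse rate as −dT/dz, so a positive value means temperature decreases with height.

9°C/km

Γ = −ΔT/Δz = (28.6 − (-7.4)) / (5800 − 1800) m
  = 36°C / 4 km = 9°C/km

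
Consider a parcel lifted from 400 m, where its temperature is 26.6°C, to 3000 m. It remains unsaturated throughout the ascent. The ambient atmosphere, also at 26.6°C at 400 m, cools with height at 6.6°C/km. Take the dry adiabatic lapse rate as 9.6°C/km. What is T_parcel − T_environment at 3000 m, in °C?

-7.8°C (parcel cooler than environment)

Parcel:
  400–3000 m, dry: Δz = 2.6 km ⇒ ΔT = -24.96°C; T = 1.64°C
Environment:
  400–3000 m, environment: Δz = 2.6 km ⇒ ΔT = -17.16°C; T = 9.44°C
T_parcel − T_env = 1.64 − 9.44 = -7.8°C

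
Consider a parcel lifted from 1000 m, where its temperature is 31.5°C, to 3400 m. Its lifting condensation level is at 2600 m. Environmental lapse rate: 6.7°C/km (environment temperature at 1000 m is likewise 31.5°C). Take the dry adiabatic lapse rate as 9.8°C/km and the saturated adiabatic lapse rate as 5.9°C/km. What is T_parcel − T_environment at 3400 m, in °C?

-4.32°C (parcel cooler than environment)

Parcel:
  Dry to 2600 m: -9.8 × 1.6 km = -15.68°C, so T = 15.82°C.
  Saturated to 3400 m: -5.9 × 0.8 km = -4.72°C, so T = 11.1°C.
Environment:
  Environment to 3400 m: -6.7 × 2.4 km = -16.08°C, so T = 15.42°C.
T_parcel − T_env = 11.1 − 15.42 = -4.32°C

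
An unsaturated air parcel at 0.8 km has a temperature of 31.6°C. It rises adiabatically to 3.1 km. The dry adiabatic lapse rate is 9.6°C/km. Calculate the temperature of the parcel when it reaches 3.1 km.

9.52°C

From 800 m to 3100 m (dry adiabatic): cools by 9.6 × 2.3 = 22.08°C, giving 9.52°C.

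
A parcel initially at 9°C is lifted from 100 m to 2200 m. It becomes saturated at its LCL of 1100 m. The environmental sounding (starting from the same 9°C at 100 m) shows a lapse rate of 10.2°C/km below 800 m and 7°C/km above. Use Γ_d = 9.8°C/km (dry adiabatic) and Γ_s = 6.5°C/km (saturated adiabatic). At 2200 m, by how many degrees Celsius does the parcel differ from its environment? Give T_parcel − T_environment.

Parcel:
  Dry to 1100 m: -9.8 × 1 km = -9.8°C, so T = -0.8°C.
  Saturated to 2200 m: -6.5 × 1.1 km = -7.15°C, so T = -7.95°C.
Environment:
  Environment, lower layer to 800 m: -10.2 × 0.7 km = -7.14°C, so T = 1.86°C.
  Environment, upper layer to 2200 m: -7 × 1.4 km = -9.8°C, so T = -7.94°C.
T_parcel − T_env = -7.95 − (-7.94) = -0.01°C

-0.01°C (parcel cooler than environment)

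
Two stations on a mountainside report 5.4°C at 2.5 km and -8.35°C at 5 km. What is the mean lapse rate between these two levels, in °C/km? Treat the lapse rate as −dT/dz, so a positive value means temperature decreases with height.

5.5°C/km

Γ = −ΔT/Δz = (5.4 − (-8.35)) / (5000 − 2500) m
  = 13.75°C / 2.5 km = 5.5°C/km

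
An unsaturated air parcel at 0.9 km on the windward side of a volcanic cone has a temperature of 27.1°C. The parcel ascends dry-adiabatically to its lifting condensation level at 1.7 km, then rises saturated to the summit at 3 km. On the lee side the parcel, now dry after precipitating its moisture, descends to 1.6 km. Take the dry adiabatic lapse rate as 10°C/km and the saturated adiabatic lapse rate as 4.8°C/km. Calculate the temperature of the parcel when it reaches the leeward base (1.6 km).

900 → 1700 m (dry, 10°C/km): ΔT = -10 × 0.8 = -8°C → T = 19.1°C
1700 → 3000 m (saturated, 4.8°C/km): ΔT = -4.8 × 1.3 = -6.24°C → T = 12.86°C
3000 → 1600 m (dry descent, 10°C/km): ΔT = +10 × 1.4 = +14°C → T = 26.86°C

26.86°C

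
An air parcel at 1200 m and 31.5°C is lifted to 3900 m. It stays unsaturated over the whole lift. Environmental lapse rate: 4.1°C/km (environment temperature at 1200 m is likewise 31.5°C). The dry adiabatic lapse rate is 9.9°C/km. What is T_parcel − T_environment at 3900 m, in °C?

-15.66°C (parcel cooler than environment)

Parcel:
  1200–3900 m, dry: Δz = 2.7 km ⇒ ΔT = -26.73°C; T = 4.77°C
Environment:
  1200–3900 m, environment: Δz = 2.7 km ⇒ ΔT = -11.07°C; T = 20.43°C
T_parcel − T_env = 4.77 − 20.43 = -15.66°C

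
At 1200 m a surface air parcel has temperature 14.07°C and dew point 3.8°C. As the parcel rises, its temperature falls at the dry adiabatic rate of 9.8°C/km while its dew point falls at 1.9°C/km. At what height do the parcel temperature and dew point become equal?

T and T_d converge at 9.8 − 1.9 = 7.9°C per km
Height above start = (14.07 − 3.8) / 7.9 = 1.3 km
LCL altitude = 1200 m + 1300 m = 2500 m

2500 m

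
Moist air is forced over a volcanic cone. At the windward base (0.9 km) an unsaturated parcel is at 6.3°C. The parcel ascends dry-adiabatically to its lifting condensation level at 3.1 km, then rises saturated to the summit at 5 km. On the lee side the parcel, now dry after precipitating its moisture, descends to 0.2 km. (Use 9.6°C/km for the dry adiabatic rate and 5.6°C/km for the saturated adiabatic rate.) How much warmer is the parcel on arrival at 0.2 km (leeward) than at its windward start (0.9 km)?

+14.32°C

900–3100 m, dry: Δz = 2.2 km ⇒ ΔT = -21.12°C; T = -14.82°C
3100–5000 m, saturated: Δz = 1.9 km ⇒ ΔT = -10.64°C; T = -25.46°C
5000–200 m, dry descent: Δz = 4.8 km ⇒ ΔT = +46.08°C; T = 20.62°C
Net change vs windward start: 20.62 − 6.3 = +14.32°C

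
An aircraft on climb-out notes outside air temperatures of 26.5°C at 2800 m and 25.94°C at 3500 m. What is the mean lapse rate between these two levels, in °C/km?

Γ = −ΔT/Δz = (26.5 − 25.94) / (3500 − 2800) m
  = 0.56°C / 0.7 km = 0.8°C/km

0.8°C/km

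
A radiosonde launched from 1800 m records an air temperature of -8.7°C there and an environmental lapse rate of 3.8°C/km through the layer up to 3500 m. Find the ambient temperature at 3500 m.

-15.16°C

From 1800 m to 3500 m (environmental): cools by 3.8 × 1.7 = 6.46°C, giving -15.16°C.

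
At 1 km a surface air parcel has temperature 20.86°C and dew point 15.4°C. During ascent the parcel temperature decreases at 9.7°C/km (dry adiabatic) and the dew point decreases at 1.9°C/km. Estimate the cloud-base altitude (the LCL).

T and T_d converge at 9.7 − 1.9 = 7.8°C per km
Height above start = (20.86 − 15.4) / 7.8 = 0.7 km
LCL altitude = 1000 m + 700 m = 1700 m

1.7 km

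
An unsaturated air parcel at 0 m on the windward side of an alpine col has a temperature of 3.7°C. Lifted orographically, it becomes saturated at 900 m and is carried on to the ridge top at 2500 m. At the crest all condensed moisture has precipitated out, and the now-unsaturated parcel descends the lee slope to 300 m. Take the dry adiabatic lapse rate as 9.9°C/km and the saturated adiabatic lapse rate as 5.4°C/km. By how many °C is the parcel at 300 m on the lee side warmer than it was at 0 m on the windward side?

+4.23°C

From 0 m to 900 m (dry): cools by 9.9 × 0.9 = 8.91°C, giving -5.21°C.
From 900 m to 2500 m (saturated): cools by 5.4 × 1.6 = 8.64°C, giving -13.85°C.
From 2500 m to 300 m (dry descent): warms by 9.9 × 2.2 = 21.78°C, giving 7.93°C.
Net change vs windward start: 7.93 − 3.7 = +4.23°C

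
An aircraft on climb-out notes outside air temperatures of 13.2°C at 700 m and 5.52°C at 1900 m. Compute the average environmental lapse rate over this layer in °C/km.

6.4°C/km

Γ = −ΔT/Δz = (13.2 − 5.52) / (1900 − 700) m
  = 7.68°C / 1.2 km = 6.4°C/km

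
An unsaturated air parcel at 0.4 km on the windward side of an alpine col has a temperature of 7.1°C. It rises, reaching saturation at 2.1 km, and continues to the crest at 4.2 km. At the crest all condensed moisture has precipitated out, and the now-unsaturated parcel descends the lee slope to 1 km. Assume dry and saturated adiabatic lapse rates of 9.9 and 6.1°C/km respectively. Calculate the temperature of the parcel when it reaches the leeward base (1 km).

Dry to 2100 m: -9.9 × 1.7 km = -16.83°C, so T = -9.73°C.
Saturated to 4200 m: -6.1 × 2.1 km = -12.81°C, so T = -22.54°C.
Dry descent to 1000 m: +9.9 × 3.2 km = +31.68°C, so T = 9.14°C.

9.14°C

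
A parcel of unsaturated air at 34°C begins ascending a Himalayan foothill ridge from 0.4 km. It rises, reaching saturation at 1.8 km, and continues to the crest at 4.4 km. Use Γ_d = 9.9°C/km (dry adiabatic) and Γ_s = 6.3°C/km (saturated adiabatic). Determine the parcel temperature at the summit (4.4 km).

Dry to 1800 m: -9.9 × 1.4 km = -13.86°C, so T = 20.14°C.
Saturated to 4400 m: -6.3 × 2.6 km = -16.38°C, so T = 3.76°C.

3.76°C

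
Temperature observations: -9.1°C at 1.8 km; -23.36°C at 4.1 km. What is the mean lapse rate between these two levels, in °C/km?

Γ = −ΔT/Δz = (-9.1 − (-23.36)) / (4100 − 1800) m
  = 14.26°C / 2.3 km = 6.2°C/km

6.2°C/km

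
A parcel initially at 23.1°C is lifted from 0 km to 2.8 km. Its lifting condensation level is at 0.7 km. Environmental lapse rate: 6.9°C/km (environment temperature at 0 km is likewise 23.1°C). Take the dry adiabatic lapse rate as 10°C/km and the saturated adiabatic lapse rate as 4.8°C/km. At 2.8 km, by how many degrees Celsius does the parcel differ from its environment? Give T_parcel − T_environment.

+2.24°C (parcel warmer than environment)

Parcel:
  From 0 m to 700 m (dry): cools by 10 × 0.7 = 7°C, giving 16.1°C.
  From 700 m to 2800 m (saturated): cools by 4.8 × 2.1 = 10.08°C, giving 6.02°C.
Environment:
  From 0 m to 2800 m (environment): cools by 6.9 × 2.8 = 19.32°C, giving 3.78°C.
T_parcel − T_env = 6.02 − 3.78 = +2.24°C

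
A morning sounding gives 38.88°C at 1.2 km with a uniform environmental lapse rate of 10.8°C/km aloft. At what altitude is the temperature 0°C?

Height above start = (38.88 − 0) / 10.8 = 3.6 km
Altitude = 1200 m + 3600 m = 4800 m

4.8 km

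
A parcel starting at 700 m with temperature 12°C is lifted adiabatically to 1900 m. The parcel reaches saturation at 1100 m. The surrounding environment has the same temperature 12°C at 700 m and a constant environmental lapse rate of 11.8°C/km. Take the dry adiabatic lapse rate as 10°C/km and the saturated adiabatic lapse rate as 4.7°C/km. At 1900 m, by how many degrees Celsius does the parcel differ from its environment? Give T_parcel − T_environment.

Parcel:
  From 700 m to 1100 m (dry): cools by 10 × 0.4 = 4°C, giving 8°C.
  From 1100 m to 1900 m (saturated): cools by 4.7 × 0.8 = 3.76°C, giving 4.24°C.
Environment:
  From 700 m to 1900 m (environment): cools by 11.8 × 1.2 = 14.16°C, giving -2.16°C.
T_parcel − T_env = 4.24 − (-2.16) = +6.4°C

+6.4°C (parcel warmer than environment)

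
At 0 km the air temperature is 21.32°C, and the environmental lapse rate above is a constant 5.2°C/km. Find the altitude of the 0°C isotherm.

4.1 km

Height above start = (21.32 − 0) / 5.2 = 4.1 km
Altitude = 0 m + 4100 m = 4100 m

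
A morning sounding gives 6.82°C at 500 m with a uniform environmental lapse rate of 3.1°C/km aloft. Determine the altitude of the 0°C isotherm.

2700 m

Height above start = (6.82 − 0) / 3.1 = 2.2 km
Altitude = 500 m + 2200 m = 2700 m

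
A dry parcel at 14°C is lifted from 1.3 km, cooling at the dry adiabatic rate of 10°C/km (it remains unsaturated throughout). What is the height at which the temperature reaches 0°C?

Height above start = (14 − 0) / 10 = 1.4 km
Altitude = 1300 m + 1400 m = 2700 m

2.7 km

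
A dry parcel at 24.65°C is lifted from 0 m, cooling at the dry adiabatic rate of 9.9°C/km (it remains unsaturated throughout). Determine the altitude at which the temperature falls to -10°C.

3500 m

Height above start = (24.65 − (-10)) / 9.9 = 3.5 km
Altitude = 0 m + 3500 m = 3500 m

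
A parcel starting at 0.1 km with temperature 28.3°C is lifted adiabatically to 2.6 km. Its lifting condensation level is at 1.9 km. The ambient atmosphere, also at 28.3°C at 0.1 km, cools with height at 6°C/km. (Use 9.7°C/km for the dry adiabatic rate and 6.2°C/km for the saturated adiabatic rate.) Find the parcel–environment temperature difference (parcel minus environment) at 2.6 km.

-6.8°C (parcel cooler than environment)

Parcel:
  100–1900 m, dry: Δz = 1.8 km ⇒ ΔT = -17.46°C; T = 10.84°C
  1900–2600 m, saturated: Δz = 0.7 km ⇒ ΔT = -4.34°C; T = 6.5°C
Environment:
  100–2600 m, environment: Δz = 2.5 km ⇒ ΔT = -15°C; T = 13.3°C
T_parcel − T_env = 6.5 − 13.3 = -6.8°C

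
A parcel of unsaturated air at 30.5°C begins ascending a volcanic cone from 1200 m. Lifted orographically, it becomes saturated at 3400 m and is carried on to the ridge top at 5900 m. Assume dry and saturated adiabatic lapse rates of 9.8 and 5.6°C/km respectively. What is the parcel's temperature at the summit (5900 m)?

-5.06°C

1200 → 3400 m (dry, 9.8°C/km): ΔT = -9.8 × 2.2 = -21.56°C → T = 8.94°C
3400 → 5900 m (saturated, 5.6°C/km): ΔT = -5.6 × 2.5 = -14°C → T = -5.06°C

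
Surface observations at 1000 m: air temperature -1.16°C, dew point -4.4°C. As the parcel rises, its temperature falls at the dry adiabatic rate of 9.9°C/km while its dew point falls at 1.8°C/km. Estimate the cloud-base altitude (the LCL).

T and T_d converge at 9.9 − 1.8 = 8.1°C per km
Height above start = (-1.16 − (-4.4)) / 8.1 = 0.4 km
LCL altitude = 1000 m + 400 m = 1400 m

1400 m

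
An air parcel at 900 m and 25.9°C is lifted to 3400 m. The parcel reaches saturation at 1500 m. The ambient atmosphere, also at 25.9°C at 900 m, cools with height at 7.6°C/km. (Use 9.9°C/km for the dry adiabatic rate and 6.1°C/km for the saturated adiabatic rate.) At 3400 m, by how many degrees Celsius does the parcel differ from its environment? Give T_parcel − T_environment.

Parcel:
  900 → 1500 m (dry, 9.9°C/km): ΔT = -9.9 × 0.6 = -5.94°C → T = 19.96°C
  1500 → 3400 m (saturated, 6.1°C/km): ΔT = -6.1 × 1.9 = -11.59°C → T = 8.37°C
Environment:
  900 → 3400 m (environment, 7.6°C/km): ΔT = -7.6 × 2.5 = -19°C → T = 6.9°C
T_parcel − T_env = 8.37 − 6.9 = +1.47°C

+1.47°C (parcel warmer than environment)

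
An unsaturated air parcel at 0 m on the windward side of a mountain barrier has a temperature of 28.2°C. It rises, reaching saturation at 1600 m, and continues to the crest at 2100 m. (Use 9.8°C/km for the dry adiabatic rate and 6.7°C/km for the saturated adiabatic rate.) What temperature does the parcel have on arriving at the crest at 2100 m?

Dry to 1600 m: -9.8 × 1.6 km = -15.68°C, so T = 12.52°C.
Saturated to 2100 m: -6.7 × 0.5 km = -3.35°C, so T = 9.17°C.

9.17°C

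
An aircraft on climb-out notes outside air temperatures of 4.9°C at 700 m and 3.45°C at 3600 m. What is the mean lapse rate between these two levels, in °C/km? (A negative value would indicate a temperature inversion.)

0.5°C/km

Γ = −ΔT/Δz = (4.9 − 3.45) / (3600 − 700) m
  = 1.45°C / 2.9 km = 0.5°C/km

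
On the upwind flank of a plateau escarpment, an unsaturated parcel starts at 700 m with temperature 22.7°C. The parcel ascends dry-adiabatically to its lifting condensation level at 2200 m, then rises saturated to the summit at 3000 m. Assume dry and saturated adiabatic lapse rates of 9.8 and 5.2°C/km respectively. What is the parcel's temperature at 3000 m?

3.84°C

Dry to 2200 m: -9.8 × 1.5 km = -14.7°C, so T = 8°C.
Saturated to 3000 m: -5.2 × 0.8 km = -4.16°C, so T = 3.84°C.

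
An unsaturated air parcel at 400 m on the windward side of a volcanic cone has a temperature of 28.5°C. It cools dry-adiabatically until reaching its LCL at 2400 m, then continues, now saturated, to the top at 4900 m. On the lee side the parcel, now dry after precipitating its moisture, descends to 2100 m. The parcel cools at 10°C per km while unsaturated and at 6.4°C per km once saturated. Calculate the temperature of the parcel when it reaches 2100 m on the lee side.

20.5°C

Dry to 2400 m: -10 × 2 km = -20°C, so T = 8.5°C.
Saturated to 4900 m: -6.4 × 2.5 km = -16°C, so T = -7.5°C.
Dry descent to 2100 m: +10 × 2.8 km = +28°C, so T = 20.5°C.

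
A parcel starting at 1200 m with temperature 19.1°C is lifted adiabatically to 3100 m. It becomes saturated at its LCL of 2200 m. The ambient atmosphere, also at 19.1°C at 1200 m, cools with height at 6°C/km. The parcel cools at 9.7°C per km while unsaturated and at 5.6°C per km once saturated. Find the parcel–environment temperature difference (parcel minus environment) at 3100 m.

Parcel:
  1200 → 2200 m (dry, 9.7°C/km): ΔT = -9.7 × 1 = -9.7°C → T = 9.4°C
  2200 → 3100 m (saturated, 5.6°C/km): ΔT = -5.6 × 0.9 = -5.04°C → T = 4.36°C
Environment:
  1200 → 3100 m (environment, 6°C/km): ΔT = -6 × 1.9 = -11.4°C → T = 7.7°C
T_parcel − T_env = 4.36 − 7.7 = -3.34°C

-3.34°C (parcel cooler than environment)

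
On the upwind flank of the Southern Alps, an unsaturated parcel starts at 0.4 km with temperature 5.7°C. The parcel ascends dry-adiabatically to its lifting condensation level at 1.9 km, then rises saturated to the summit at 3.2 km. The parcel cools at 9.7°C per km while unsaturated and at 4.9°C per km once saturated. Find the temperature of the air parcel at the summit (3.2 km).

Dry to 1900 m: -9.7 × 1.5 km = -14.55°C, so T = -8.85°C.
Saturated to 3200 m: -4.9 × 1.3 km = -6.37°C, so T = -15.22°C.

-15.22°C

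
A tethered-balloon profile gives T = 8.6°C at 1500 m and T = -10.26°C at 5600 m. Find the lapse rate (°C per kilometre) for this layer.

4.6°C/km

Γ = −ΔT/Δz = (8.6 − (-10.26)) / (5600 − 1500) m
  = 18.86°C / 4.1 km = 4.6°C/km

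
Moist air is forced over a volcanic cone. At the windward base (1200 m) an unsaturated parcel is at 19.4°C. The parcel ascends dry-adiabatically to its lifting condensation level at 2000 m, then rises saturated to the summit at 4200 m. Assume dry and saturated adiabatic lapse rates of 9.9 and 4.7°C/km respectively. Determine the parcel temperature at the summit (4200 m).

From 1200 m to 2000 m (dry): cools by 9.9 × 0.8 = 7.92°C, giving 11.48°C.
From 2000 m to 4200 m (saturated): cools by 4.7 × 2.2 = 10.34°C, giving 1.14°C.

1.14°C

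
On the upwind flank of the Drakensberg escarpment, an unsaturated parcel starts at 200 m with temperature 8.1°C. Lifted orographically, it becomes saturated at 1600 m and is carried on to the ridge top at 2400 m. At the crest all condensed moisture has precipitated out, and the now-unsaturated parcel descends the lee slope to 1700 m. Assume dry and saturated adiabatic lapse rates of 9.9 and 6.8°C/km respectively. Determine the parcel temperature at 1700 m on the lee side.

-4.27°C

200 → 1600 m (dry, 9.9°C/km): ΔT = -9.9 × 1.4 = -13.86°C → T = -5.76°C
1600 → 2400 m (saturated, 6.8°C/km): ΔT = -6.8 × 0.8 = -5.44°C → T = -11.2°C
2400 → 1700 m (dry descent, 9.9°C/km): ΔT = +9.9 × 0.7 = +6.93°C → T = -4.27°C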